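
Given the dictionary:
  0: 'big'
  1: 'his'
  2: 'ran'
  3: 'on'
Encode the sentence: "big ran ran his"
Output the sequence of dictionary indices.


Look up each word in the dictionary:
  'big' -> 0
  'ran' -> 2
  'ran' -> 2
  'his' -> 1

Encoded: [0, 2, 2, 1]


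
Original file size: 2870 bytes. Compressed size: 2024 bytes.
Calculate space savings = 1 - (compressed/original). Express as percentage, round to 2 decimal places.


ratio = compressed/original = 2024/2870 = 0.705226
savings = 1 - ratio = 1 - 0.705226 = 0.294774
as a percentage: 0.294774 * 100 = 29.48%

Space savings = 1 - 2024/2870 = 29.48%


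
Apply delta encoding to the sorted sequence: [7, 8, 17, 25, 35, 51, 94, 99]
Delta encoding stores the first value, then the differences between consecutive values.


First value: 7
Deltas:
  8 - 7 = 1
  17 - 8 = 9
  25 - 17 = 8
  35 - 25 = 10
  51 - 35 = 16
  94 - 51 = 43
  99 - 94 = 5


Delta encoded: [7, 1, 9, 8, 10, 16, 43, 5]


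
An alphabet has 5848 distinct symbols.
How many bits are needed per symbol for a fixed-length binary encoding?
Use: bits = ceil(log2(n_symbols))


log2(5848) = 12.5137
Bracket: 2^12 = 4096 < 5848 <= 2^13 = 8192
So ceil(log2(5848)) = 13

bits = ceil(log2(5848)) = ceil(12.5137) = 13 bits


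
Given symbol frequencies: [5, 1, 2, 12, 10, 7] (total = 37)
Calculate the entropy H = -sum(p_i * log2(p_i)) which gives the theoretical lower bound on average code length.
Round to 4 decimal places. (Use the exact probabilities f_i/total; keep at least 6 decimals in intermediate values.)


Per-symbol terms -p_i * log2(p_i) with p_i = f_i/37:
  p = 5/37 = 0.135135: log2(p) = -2.887525, -p*log2(p) = 0.390206
  p = 1/37 = 0.027027: log2(p) = -5.209453, -p*log2(p) = 0.140796
  p = 2/37 = 0.054054: log2(p) = -4.209453, -p*log2(p) = 0.227538
  p = 12/37 = 0.324324: log2(p) = -1.624491, -p*log2(p) = 0.526862
  p = 10/37 = 0.270270: log2(p) = -1.887525, -p*log2(p) = 0.510142
  p = 7/37 = 0.189189: log2(p) = -2.402098, -p*log2(p) = 0.454451
H = 0.390206 + 0.140796 + 0.227538 + 0.526862 + 0.510142 + 0.454451 = 2.249995

H = 2.25 bits/symbol


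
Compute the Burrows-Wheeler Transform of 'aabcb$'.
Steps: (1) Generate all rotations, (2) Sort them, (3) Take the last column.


Rotations (sorted):
  0: $aabcb -> last char: b
  1: aabcb$ -> last char: $
  2: abcb$a -> last char: a
  3: b$aabc -> last char: c
  4: bcb$aa -> last char: a
  5: cb$aab -> last char: b


BWT = b$acab


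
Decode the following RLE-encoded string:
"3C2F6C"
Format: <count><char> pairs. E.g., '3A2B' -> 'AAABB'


Expanding each <count><char> pair:
  3C -> 'CCC'
  2F -> 'FF'
  6C -> 'CCCCCC'

Decoded = CCCFFCCCCCC


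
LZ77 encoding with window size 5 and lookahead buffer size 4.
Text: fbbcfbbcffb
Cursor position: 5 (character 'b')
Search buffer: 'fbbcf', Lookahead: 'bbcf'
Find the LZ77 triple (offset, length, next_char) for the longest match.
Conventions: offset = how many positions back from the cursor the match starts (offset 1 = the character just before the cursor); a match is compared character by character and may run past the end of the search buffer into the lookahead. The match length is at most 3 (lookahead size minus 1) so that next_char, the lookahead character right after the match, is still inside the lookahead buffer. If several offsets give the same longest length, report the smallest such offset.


Try each offset into the search buffer:
  offset=1 (pos 4, char 'f'): match length 0
  offset=2 (pos 3, char 'c'): match length 0
  offset=3 (pos 2, char 'b'): match length 1
  offset=4 (pos 1, char 'b'): match length 3
  offset=5 (pos 0, char 'f'): match length 0
Longest match has length 3 at offset 4.
next_char = character at position 5 + 3 = 8 -> 'f'

Best match: offset=4, length=3 (matching 'bbc' starting at position 1)
LZ77 triple: (4, 3, 'f')


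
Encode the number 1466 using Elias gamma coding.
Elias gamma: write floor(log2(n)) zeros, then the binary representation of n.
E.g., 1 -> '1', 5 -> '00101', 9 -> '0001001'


num_bits = floor(log2(1466)) + 1 = 11
leading_zeros = num_bits - 1 = 10
binary(1466) = 10110111010

Elias gamma(1466) = '0000000000' + '10110111010' = 000000000010110111010 (21 bits)


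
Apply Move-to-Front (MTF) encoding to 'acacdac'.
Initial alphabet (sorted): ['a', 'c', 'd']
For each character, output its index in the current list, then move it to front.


MTF encoding:
'a': index 0 in ['a', 'c', 'd'] -> ['a', 'c', 'd']
'c': index 1 in ['a', 'c', 'd'] -> ['c', 'a', 'd']
'a': index 1 in ['c', 'a', 'd'] -> ['a', 'c', 'd']
'c': index 1 in ['a', 'c', 'd'] -> ['c', 'a', 'd']
'd': index 2 in ['c', 'a', 'd'] -> ['d', 'c', 'a']
'a': index 2 in ['d', 'c', 'a'] -> ['a', 'd', 'c']
'c': index 2 in ['a', 'd', 'c'] -> ['c', 'a', 'd']


Output: [0, 1, 1, 1, 2, 2, 2]


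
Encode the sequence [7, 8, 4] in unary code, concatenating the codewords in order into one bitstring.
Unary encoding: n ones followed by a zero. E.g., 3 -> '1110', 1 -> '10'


Encode each number as n ones followed by a terminating 0:
  7 -> 11111110 (8 bits)
  8 -> 111111110 (9 bits)
  4 -> 11110 (5 bits)
Total length = 8 + 9 + 5 = 22 bits.

Unary([7, 8, 4]) = 1111111011111111011110 (22 bits)


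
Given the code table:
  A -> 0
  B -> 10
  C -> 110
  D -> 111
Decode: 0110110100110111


Decoding:
0 -> A
110 -> C
110 -> C
10 -> B
0 -> A
110 -> C
111 -> D


Result: ACCBACD


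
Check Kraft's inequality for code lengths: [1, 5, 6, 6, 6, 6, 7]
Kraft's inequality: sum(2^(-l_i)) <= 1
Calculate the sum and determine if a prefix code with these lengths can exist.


Sum = 2^(-1) + 2^(-5) + 2^(-6) + 2^(-6) + 2^(-6) + 2^(-6) + 2^(-7)
    = 0.5 + 0.03125 + 0.015625 + 0.015625 + 0.015625 + 0.015625 + 0.0078125
    = 77/128 = 0.6015625
Since 0.6015625 <= 1, Kraft's inequality IS satisfied.
A prefix code with these lengths CAN exist.

Kraft sum = 0.6015625. Satisfied.


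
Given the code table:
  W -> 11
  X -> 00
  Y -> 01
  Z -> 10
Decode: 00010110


Decoding:
00 -> X
01 -> Y
01 -> Y
10 -> Z


Result: XYYZ


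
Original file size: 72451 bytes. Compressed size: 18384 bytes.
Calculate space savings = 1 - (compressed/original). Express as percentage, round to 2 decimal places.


ratio = compressed/original = 18384/72451 = 0.253744
savings = 1 - ratio = 1 - 0.253744 = 0.746256
as a percentage: 0.746256 * 100 = 74.63%

Space savings = 1 - 18384/72451 = 74.63%


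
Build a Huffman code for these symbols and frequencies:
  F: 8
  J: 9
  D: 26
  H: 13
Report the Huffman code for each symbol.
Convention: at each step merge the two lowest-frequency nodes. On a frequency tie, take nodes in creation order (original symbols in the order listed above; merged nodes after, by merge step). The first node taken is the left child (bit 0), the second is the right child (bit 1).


Huffman tree construction:
Step 1: Merge F(8) + J(9) = 17
Step 2: Merge H(13) + (F+J)(17) = 30
Step 3: Merge D(26) + (H+(F+J))(30) = 56
Read each symbol's code off the tree from the root (left child = 0, right child = 1).

Codes:
  F: 110 (length 3)
  J: 111 (length 3)
  D: 0 (length 1)
  H: 10 (length 2)
Average code length: 103/56 = 1.8393 bits/symbol


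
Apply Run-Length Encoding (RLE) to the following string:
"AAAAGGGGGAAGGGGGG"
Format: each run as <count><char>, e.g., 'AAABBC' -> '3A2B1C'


Scanning runs left to right:
  i=0: run of 'A' x 4 -> '4A'
  i=4: run of 'G' x 5 -> '5G'
  i=9: run of 'A' x 2 -> '2A'
  i=11: run of 'G' x 6 -> '6G'

RLE = 4A5G2A6G


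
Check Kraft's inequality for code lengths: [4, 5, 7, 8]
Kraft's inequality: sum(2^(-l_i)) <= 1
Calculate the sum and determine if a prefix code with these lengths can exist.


Sum = 2^(-4) + 2^(-5) + 2^(-7) + 2^(-8)
    = 0.0625 + 0.03125 + 0.0078125 + 0.00390625
    = 27/256 = 0.10546875
Since 0.10546875 <= 1, Kraft's inequality IS satisfied.
A prefix code with these lengths CAN exist.

Kraft sum = 0.10546875. Satisfied.


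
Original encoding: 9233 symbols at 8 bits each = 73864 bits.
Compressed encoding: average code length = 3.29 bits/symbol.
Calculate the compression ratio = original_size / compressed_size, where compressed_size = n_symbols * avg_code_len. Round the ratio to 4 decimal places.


original_size = n_symbols * orig_bits = 9233 * 8 = 73864 bits
compressed_size = n_symbols * avg_code_len = 9233 * 3.29 = 30376.57 bits
ratio = original_size / compressed_size = 73864 / 30376.57 = 2.4316

Compression ratio = 2.4316


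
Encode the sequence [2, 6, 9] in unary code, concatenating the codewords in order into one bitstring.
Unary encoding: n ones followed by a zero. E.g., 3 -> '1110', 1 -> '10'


Encode each number as n ones followed by a terminating 0:
  2 -> 110 (3 bits)
  6 -> 1111110 (7 bits)
  9 -> 1111111110 (10 bits)
Total length = 3 + 7 + 10 = 20 bits.

Unary([2, 6, 9]) = 11011111101111111110 (20 bits)


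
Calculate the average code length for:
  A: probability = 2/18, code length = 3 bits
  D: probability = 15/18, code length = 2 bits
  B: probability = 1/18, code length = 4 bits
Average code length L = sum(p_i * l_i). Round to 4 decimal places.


Weighted contributions p_i * l_i:
  A: (2/18) * 3 = 6/18
  D: (15/18) * 2 = 30/18
  B: (1/18) * 4 = 4/18
Sum = (6 + 30 + 4)/18 = 40/18

L = 40/18 = 2.2222 bits/symbol


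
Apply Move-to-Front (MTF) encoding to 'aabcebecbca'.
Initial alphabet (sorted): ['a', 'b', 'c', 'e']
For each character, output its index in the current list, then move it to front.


MTF encoding:
'a': index 0 in ['a', 'b', 'c', 'e'] -> ['a', 'b', 'c', 'e']
'a': index 0 in ['a', 'b', 'c', 'e'] -> ['a', 'b', 'c', 'e']
'b': index 1 in ['a', 'b', 'c', 'e'] -> ['b', 'a', 'c', 'e']
'c': index 2 in ['b', 'a', 'c', 'e'] -> ['c', 'b', 'a', 'e']
'e': index 3 in ['c', 'b', 'a', 'e'] -> ['e', 'c', 'b', 'a']
'b': index 2 in ['e', 'c', 'b', 'a'] -> ['b', 'e', 'c', 'a']
'e': index 1 in ['b', 'e', 'c', 'a'] -> ['e', 'b', 'c', 'a']
'c': index 2 in ['e', 'b', 'c', 'a'] -> ['c', 'e', 'b', 'a']
'b': index 2 in ['c', 'e', 'b', 'a'] -> ['b', 'c', 'e', 'a']
'c': index 1 in ['b', 'c', 'e', 'a'] -> ['c', 'b', 'e', 'a']
'a': index 3 in ['c', 'b', 'e', 'a'] -> ['a', 'c', 'b', 'e']


Output: [0, 0, 1, 2, 3, 2, 1, 2, 2, 1, 3]


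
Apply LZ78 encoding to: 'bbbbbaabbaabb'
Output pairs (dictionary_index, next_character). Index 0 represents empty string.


LZ78 encoding steps:
Dictionary: {0: ''}
Step 1: w='' (idx 0), next='b' -> output (0, 'b'), add 'b' as idx 1
Step 2: w='b' (idx 1), next='b' -> output (1, 'b'), add 'bb' as idx 2
Step 3: w='bb' (idx 2), next='a' -> output (2, 'a'), add 'bba' as idx 3
Step 4: w='' (idx 0), next='a' -> output (0, 'a'), add 'a' as idx 4
Step 5: w='bba' (idx 3), next='a' -> output (3, 'a'), add 'bbaa' as idx 5
Step 6: w='bb' (idx 2), end of input -> output (2, '')


Encoded: [(0, 'b'), (1, 'b'), (2, 'a'), (0, 'a'), (3, 'a'), (2, '')]


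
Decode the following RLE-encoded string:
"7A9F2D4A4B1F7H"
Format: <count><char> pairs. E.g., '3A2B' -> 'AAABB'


Expanding each <count><char> pair:
  7A -> 'AAAAAAA'
  9F -> 'FFFFFFFFF'
  2D -> 'DD'
  4A -> 'AAAA'
  4B -> 'BBBB'
  1F -> 'F'
  7H -> 'HHHHHHH'

Decoded = AAAAAAAFFFFFFFFFDDAAAABBBBFHHHHHHH


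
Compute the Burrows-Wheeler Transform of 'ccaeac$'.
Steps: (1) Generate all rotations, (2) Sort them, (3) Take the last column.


Rotations (sorted):
  0: $ccaeac -> last char: c
  1: ac$ccae -> last char: e
  2: aeac$cc -> last char: c
  3: c$ccaea -> last char: a
  4: caeac$c -> last char: c
  5: ccaeac$ -> last char: $
  6: eac$cca -> last char: a


BWT = cecac$a


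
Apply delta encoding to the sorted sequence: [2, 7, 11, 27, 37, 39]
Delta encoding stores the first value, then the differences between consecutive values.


First value: 2
Deltas:
  7 - 2 = 5
  11 - 7 = 4
  27 - 11 = 16
  37 - 27 = 10
  39 - 37 = 2


Delta encoded: [2, 5, 4, 16, 10, 2]


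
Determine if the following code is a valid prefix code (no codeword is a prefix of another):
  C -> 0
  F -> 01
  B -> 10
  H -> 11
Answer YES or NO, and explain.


Checking each pair (does one codeword prefix another?):
  C='0' vs F='01': prefix -- VIOLATION

NO -- this is NOT a valid prefix code. C (0) is a prefix of F (01).


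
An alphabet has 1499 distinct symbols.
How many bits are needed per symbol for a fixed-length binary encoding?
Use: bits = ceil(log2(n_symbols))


log2(1499) = 10.5498
Bracket: 2^10 = 1024 < 1499 <= 2^11 = 2048
So ceil(log2(1499)) = 11

bits = ceil(log2(1499)) = ceil(10.5498) = 11 bits


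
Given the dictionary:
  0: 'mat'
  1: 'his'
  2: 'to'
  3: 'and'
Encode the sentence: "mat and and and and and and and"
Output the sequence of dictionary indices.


Look up each word in the dictionary:
  'mat' -> 0
  'and' -> 3
  'and' -> 3
  'and' -> 3
  'and' -> 3
  'and' -> 3
  'and' -> 3
  'and' -> 3

Encoded: [0, 3, 3, 3, 3, 3, 3, 3]


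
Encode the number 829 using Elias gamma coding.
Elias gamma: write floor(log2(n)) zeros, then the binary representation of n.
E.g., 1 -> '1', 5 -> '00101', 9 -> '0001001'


num_bits = floor(log2(829)) + 1 = 10
leading_zeros = num_bits - 1 = 9
binary(829) = 1100111101

Elias gamma(829) = '000000000' + '1100111101' = 0000000001100111101 (19 bits)


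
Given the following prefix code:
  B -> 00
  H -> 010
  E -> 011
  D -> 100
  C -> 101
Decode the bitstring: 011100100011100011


Decoding step by step:
Bits 011 -> E
Bits 100 -> D
Bits 100 -> D
Bits 011 -> E
Bits 100 -> D
Bits 011 -> E


Decoded message: EDDEDE


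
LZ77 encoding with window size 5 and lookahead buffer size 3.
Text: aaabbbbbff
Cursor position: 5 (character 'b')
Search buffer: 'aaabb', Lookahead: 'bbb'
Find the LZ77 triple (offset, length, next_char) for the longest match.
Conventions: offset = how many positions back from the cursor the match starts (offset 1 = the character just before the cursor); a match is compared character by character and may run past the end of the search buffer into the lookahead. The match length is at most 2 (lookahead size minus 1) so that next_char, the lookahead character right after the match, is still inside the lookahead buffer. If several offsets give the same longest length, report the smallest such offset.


Try each offset into the search buffer:
  offset=1 (pos 4, char 'b'): match length 2
  offset=2 (pos 3, char 'b'): match length 2
  offset=3 (pos 2, char 'a'): match length 0
  offset=4 (pos 1, char 'a'): match length 0
  offset=5 (pos 0, char 'a'): match length 0
Longest match has length 2, found at offsets 1, 2; take the smallest, offset 1.
next_char = character at position 5 + 2 = 7 -> 'b'

Best match: offset=1, length=2 (matching 'bb' starting at position 4)
LZ77 triple: (1, 2, 'b')


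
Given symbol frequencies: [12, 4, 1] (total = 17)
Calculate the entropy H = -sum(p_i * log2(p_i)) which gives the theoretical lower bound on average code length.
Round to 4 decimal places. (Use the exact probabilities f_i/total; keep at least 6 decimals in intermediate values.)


Per-symbol terms -p_i * log2(p_i) with p_i = f_i/17:
  p = 12/17 = 0.705882: log2(p) = -0.502500, -p*log2(p) = 0.354706
  p = 4/17 = 0.235294: log2(p) = -2.087463, -p*log2(p) = 0.491168
  p = 1/17 = 0.058824: log2(p) = -4.087463, -p*log2(p) = 0.240439
H = 0.354706 + 0.491168 + 0.240439 = 1.086313

H = 1.0863 bits/symbol


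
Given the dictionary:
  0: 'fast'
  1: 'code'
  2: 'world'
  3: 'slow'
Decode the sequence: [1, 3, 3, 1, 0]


Look up each index in the dictionary:
  1 -> 'code'
  3 -> 'slow'
  3 -> 'slow'
  1 -> 'code'
  0 -> 'fast'

Decoded: "code slow slow code fast"


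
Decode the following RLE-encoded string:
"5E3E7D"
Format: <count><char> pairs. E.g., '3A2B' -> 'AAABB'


Expanding each <count><char> pair:
  5E -> 'EEEEE'
  3E -> 'EEE'
  7D -> 'DDDDDDD'

Decoded = EEEEEEEEDDDDDDD


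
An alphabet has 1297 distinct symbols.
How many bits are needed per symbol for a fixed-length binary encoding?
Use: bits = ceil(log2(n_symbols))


log2(1297) = 10.341
Bracket: 2^10 = 1024 < 1297 <= 2^11 = 2048
So ceil(log2(1297)) = 11

bits = ceil(log2(1297)) = ceil(10.341) = 11 bits


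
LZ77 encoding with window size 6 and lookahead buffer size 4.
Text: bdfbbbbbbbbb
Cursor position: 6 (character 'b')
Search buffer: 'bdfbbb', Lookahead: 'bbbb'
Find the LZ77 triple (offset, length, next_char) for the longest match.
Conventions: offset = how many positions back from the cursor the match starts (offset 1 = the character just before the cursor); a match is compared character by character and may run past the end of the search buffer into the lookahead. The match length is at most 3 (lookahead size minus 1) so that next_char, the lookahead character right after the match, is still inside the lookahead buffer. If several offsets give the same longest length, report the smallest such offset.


Try each offset into the search buffer:
  offset=1 (pos 5, char 'b'): match length 3
  offset=2 (pos 4, char 'b'): match length 3
  offset=3 (pos 3, char 'b'): match length 3
  offset=4 (pos 2, char 'f'): match length 0
  offset=5 (pos 1, char 'd'): match length 0
  offset=6 (pos 0, char 'b'): match length 1
Longest match has length 3, found at offsets 1, 2, 3; take the smallest, offset 1.
next_char = character at position 6 + 3 = 9 -> 'b'

Best match: offset=1, length=3 (matching 'bbb' starting at position 5)
LZ77 triple: (1, 3, 'b')


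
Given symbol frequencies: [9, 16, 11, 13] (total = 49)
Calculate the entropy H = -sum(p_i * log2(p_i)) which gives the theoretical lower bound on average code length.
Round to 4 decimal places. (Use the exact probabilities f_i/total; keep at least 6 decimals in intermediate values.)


Per-symbol terms -p_i * log2(p_i) with p_i = f_i/49:
  p = 9/49 = 0.183673: log2(p) = -2.444785, -p*log2(p) = 0.449042
  p = 16/49 = 0.326531: log2(p) = -1.614710, -p*log2(p) = 0.527252
  p = 11/49 = 0.224490: log2(p) = -2.155278, -p*log2(p) = 0.483838
  p = 13/49 = 0.265306: log2(p) = -1.914270, -p*log2(p) = 0.507868
H = 0.449042 + 0.527252 + 0.483838 + 0.507868 = 1.968000

H = 1.968 bits/symbol


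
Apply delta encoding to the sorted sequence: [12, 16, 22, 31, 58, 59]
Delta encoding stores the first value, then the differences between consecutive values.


First value: 12
Deltas:
  16 - 12 = 4
  22 - 16 = 6
  31 - 22 = 9
  58 - 31 = 27
  59 - 58 = 1


Delta encoded: [12, 4, 6, 9, 27, 1]


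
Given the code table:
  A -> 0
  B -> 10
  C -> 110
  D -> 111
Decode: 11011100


Decoding:
110 -> C
111 -> D
0 -> A
0 -> A


Result: CDAA


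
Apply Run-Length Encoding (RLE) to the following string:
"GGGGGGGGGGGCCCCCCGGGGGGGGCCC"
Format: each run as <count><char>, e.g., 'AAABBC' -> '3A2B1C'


Scanning runs left to right:
  i=0: run of 'G' x 11 -> '11G'
  i=11: run of 'C' x 6 -> '6C'
  i=17: run of 'G' x 8 -> '8G'
  i=25: run of 'C' x 3 -> '3C'

RLE = 11G6C8G3C


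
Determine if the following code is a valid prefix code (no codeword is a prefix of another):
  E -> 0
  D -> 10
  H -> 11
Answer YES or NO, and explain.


Checking each pair (does one codeword prefix another?):
  E='0' vs D='10': no prefix
  E='0' vs H='11': no prefix
  D='10' vs E='0': no prefix
  D='10' vs H='11': no prefix
  H='11' vs E='0': no prefix
  H='11' vs D='10': no prefix
No violation found over all pairs.

YES -- this is a valid prefix code. No codeword is a prefix of any other codeword.


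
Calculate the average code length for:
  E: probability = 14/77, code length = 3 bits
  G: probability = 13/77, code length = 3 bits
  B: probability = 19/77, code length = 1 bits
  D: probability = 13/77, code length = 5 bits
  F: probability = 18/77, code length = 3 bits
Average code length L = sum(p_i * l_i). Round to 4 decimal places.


Weighted contributions p_i * l_i:
  E: (14/77) * 3 = 42/77
  G: (13/77) * 3 = 39/77
  B: (19/77) * 1 = 19/77
  D: (13/77) * 5 = 65/77
  F: (18/77) * 3 = 54/77
Sum = (42 + 39 + 19 + 65 + 54)/77 = 219/77

L = 219/77 = 2.8442 bits/symbol


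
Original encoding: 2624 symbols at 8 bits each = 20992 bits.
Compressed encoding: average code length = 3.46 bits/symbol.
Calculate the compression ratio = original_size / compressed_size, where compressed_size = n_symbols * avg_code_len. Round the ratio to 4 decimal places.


original_size = n_symbols * orig_bits = 2624 * 8 = 20992 bits
compressed_size = n_symbols * avg_code_len = 2624 * 3.46 = 9079.04 bits
ratio = original_size / compressed_size = 20992 / 9079.04 = 2.3121

Compression ratio = 2.3121


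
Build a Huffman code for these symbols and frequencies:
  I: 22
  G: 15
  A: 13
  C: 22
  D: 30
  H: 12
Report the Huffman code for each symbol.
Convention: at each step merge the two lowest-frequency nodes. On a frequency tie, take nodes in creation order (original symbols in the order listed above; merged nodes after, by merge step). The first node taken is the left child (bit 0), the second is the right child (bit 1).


Huffman tree construction:
Step 1: Merge H(12) + A(13) = 25
Step 2: Merge G(15) + I(22) = 37
Step 3: Merge C(22) + (H+A)(25) = 47
Step 4: Merge D(30) + (G+I)(37) = 67
Step 5: Merge (C+(H+A))(47) + (D+(G+I))(67) = 114
Read each symbol's code off the tree from the root (left child = 0, right child = 1).

Codes:
  I: 111 (length 3)
  G: 110 (length 3)
  A: 011 (length 3)
  C: 00 (length 2)
  D: 10 (length 2)
  H: 010 (length 3)
Average code length: 290/114 = 2.5439 bits/symbol


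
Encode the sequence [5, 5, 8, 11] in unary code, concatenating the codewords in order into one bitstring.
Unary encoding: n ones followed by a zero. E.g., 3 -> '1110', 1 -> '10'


Encode each number as n ones followed by a terminating 0:
  5 -> 111110 (6 bits)
  5 -> 111110 (6 bits)
  8 -> 111111110 (9 bits)
  11 -> 111111111110 (12 bits)
Total length = 6 + 6 + 9 + 12 = 33 bits.

Unary([5, 5, 8, 11]) = 111110111110111111110111111111110 (33 bits)


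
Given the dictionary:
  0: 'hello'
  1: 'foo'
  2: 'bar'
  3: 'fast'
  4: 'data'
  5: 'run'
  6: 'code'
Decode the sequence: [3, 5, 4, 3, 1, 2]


Look up each index in the dictionary:
  3 -> 'fast'
  5 -> 'run'
  4 -> 'data'
  3 -> 'fast'
  1 -> 'foo'
  2 -> 'bar'

Decoded: "fast run data fast foo bar"


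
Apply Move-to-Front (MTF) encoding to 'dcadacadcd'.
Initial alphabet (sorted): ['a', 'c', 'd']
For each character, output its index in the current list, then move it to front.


MTF encoding:
'd': index 2 in ['a', 'c', 'd'] -> ['d', 'a', 'c']
'c': index 2 in ['d', 'a', 'c'] -> ['c', 'd', 'a']
'a': index 2 in ['c', 'd', 'a'] -> ['a', 'c', 'd']
'd': index 2 in ['a', 'c', 'd'] -> ['d', 'a', 'c']
'a': index 1 in ['d', 'a', 'c'] -> ['a', 'd', 'c']
'c': index 2 in ['a', 'd', 'c'] -> ['c', 'a', 'd']
'a': index 1 in ['c', 'a', 'd'] -> ['a', 'c', 'd']
'd': index 2 in ['a', 'c', 'd'] -> ['d', 'a', 'c']
'c': index 2 in ['d', 'a', 'c'] -> ['c', 'd', 'a']
'd': index 1 in ['c', 'd', 'a'] -> ['d', 'c', 'a']


Output: [2, 2, 2, 2, 1, 2, 1, 2, 2, 1]


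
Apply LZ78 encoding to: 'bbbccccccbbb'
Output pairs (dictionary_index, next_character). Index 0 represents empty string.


LZ78 encoding steps:
Dictionary: {0: ''}
Step 1: w='' (idx 0), next='b' -> output (0, 'b'), add 'b' as idx 1
Step 2: w='b' (idx 1), next='b' -> output (1, 'b'), add 'bb' as idx 2
Step 3: w='' (idx 0), next='c' -> output (0, 'c'), add 'c' as idx 3
Step 4: w='c' (idx 3), next='c' -> output (3, 'c'), add 'cc' as idx 4
Step 5: w='cc' (idx 4), next='c' -> output (4, 'c'), add 'ccc' as idx 5
Step 6: w='bb' (idx 2), next='b' -> output (2, 'b'), add 'bbb' as idx 6


Encoded: [(0, 'b'), (1, 'b'), (0, 'c'), (3, 'c'), (4, 'c'), (2, 'b')]


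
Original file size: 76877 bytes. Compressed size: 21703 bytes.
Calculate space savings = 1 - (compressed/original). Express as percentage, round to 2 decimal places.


ratio = compressed/original = 21703/76877 = 0.282308
savings = 1 - ratio = 1 - 0.282308 = 0.717692
as a percentage: 0.717692 * 100 = 71.77%

Space savings = 1 - 21703/76877 = 71.77%


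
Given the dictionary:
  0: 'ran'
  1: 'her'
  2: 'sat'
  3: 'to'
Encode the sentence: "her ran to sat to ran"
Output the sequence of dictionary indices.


Look up each word in the dictionary:
  'her' -> 1
  'ran' -> 0
  'to' -> 3
  'sat' -> 2
  'to' -> 3
  'ran' -> 0

Encoded: [1, 0, 3, 2, 3, 0]


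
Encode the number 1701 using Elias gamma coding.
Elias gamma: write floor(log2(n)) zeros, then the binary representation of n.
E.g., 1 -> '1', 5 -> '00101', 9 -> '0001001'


num_bits = floor(log2(1701)) + 1 = 11
leading_zeros = num_bits - 1 = 10
binary(1701) = 11010100101

Elias gamma(1701) = '0000000000' + '11010100101' = 000000000011010100101 (21 bits)


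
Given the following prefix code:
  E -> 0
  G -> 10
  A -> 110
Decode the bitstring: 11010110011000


Decoding step by step:
Bits 110 -> A
Bits 10 -> G
Bits 110 -> A
Bits 0 -> E
Bits 110 -> A
Bits 0 -> E
Bits 0 -> E


Decoded message: AGAEAEE


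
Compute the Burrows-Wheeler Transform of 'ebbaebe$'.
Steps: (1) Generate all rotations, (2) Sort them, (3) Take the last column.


Rotations (sorted):
  0: $ebbaebe -> last char: e
  1: aebe$ebb -> last char: b
  2: baebe$eb -> last char: b
  3: bbaebe$e -> last char: e
  4: be$ebbae -> last char: e
  5: e$ebbaeb -> last char: b
  6: ebbaebe$ -> last char: $
  7: ebe$ebba -> last char: a


BWT = ebbeeb$a


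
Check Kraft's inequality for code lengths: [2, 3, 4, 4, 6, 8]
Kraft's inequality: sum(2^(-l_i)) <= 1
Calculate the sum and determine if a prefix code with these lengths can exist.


Sum = 2^(-2) + 2^(-3) + 2^(-4) + 2^(-4) + 2^(-6) + 2^(-8)
    = 0.25 + 0.125 + 0.0625 + 0.0625 + 0.015625 + 0.00390625
    = 133/256 = 0.51953125
Since 0.51953125 <= 1, Kraft's inequality IS satisfied.
A prefix code with these lengths CAN exist.

Kraft sum = 0.51953125. Satisfied.


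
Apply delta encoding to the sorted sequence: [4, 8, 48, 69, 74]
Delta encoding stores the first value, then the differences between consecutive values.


First value: 4
Deltas:
  8 - 4 = 4
  48 - 8 = 40
  69 - 48 = 21
  74 - 69 = 5


Delta encoded: [4, 4, 40, 21, 5]


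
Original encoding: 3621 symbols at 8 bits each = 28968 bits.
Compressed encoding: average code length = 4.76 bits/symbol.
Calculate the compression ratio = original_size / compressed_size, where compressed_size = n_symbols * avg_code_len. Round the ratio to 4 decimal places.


original_size = n_symbols * orig_bits = 3621 * 8 = 28968 bits
compressed_size = n_symbols * avg_code_len = 3621 * 4.76 = 17235.96 bits
ratio = original_size / compressed_size = 28968 / 17235.96 = 1.6807

Compression ratio = 1.6807


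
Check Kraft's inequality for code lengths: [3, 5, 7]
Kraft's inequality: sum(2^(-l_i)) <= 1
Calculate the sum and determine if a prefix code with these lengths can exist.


Sum = 2^(-3) + 2^(-5) + 2^(-7)
    = 0.125 + 0.03125 + 0.0078125
    = 21/128 = 0.1640625
Since 0.1640625 <= 1, Kraft's inequality IS satisfied.
A prefix code with these lengths CAN exist.

Kraft sum = 0.1640625. Satisfied.


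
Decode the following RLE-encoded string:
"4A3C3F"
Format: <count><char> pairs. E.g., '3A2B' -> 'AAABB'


Expanding each <count><char> pair:
  4A -> 'AAAA'
  3C -> 'CCC'
  3F -> 'FFF'

Decoded = AAAACCCFFF


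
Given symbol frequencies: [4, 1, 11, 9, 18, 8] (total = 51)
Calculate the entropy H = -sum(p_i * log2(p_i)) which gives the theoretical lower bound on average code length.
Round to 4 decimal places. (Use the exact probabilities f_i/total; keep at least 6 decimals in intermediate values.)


Per-symbol terms -p_i * log2(p_i) with p_i = f_i/51:
  p = 4/51 = 0.078431: log2(p) = -3.672425, -p*log2(p) = 0.288033
  p = 1/51 = 0.019608: log2(p) = -5.672425, -p*log2(p) = 0.111224
  p = 11/51 = 0.215686: log2(p) = -2.212994, -p*log2(p) = 0.477312
  p = 9/51 = 0.176471: log2(p) = -2.502500, -p*log2(p) = 0.441618
  p = 18/51 = 0.352941: log2(p) = -1.502500, -p*log2(p) = 0.530294
  p = 8/51 = 0.156863: log2(p) = -2.672425, -p*log2(p) = 0.419204
H = 0.288033 + 0.111224 + 0.477312 + 0.441618 + 0.530294 + 0.419204 = 2.267685

H = 2.2677 bits/symbol


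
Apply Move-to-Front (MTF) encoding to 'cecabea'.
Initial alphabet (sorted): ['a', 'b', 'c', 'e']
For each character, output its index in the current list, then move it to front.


MTF encoding:
'c': index 2 in ['a', 'b', 'c', 'e'] -> ['c', 'a', 'b', 'e']
'e': index 3 in ['c', 'a', 'b', 'e'] -> ['e', 'c', 'a', 'b']
'c': index 1 in ['e', 'c', 'a', 'b'] -> ['c', 'e', 'a', 'b']
'a': index 2 in ['c', 'e', 'a', 'b'] -> ['a', 'c', 'e', 'b']
'b': index 3 in ['a', 'c', 'e', 'b'] -> ['b', 'a', 'c', 'e']
'e': index 3 in ['b', 'a', 'c', 'e'] -> ['e', 'b', 'a', 'c']
'a': index 2 in ['e', 'b', 'a', 'c'] -> ['a', 'e', 'b', 'c']


Output: [2, 3, 1, 2, 3, 3, 2]


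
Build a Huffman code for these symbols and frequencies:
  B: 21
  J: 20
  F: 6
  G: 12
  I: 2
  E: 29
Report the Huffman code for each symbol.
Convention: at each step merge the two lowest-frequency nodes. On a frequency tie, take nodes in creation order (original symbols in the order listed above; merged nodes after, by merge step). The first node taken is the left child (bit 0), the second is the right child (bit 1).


Huffman tree construction:
Step 1: Merge I(2) + F(6) = 8
Step 2: Merge (I+F)(8) + G(12) = 20
Step 3: Merge J(20) + ((I+F)+G)(20) = 40
Step 4: Merge B(21) + E(29) = 50
Step 5: Merge (J+((I+F)+G))(40) + (B+E)(50) = 90
Read each symbol's code off the tree from the root (left child = 0, right child = 1).

Codes:
  B: 10 (length 2)
  J: 00 (length 2)
  F: 0101 (length 4)
  G: 011 (length 3)
  I: 0100 (length 4)
  E: 11 (length 2)
Average code length: 208/90 = 2.3111 bits/symbol


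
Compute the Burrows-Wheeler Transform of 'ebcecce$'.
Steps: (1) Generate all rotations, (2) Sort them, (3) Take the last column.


Rotations (sorted):
  0: $ebcecce -> last char: e
  1: bcecce$e -> last char: e
  2: cce$ebce -> last char: e
  3: ce$ebcec -> last char: c
  4: cecce$eb -> last char: b
  5: e$ebcecc -> last char: c
  6: ebcecce$ -> last char: $
  7: ecce$ebc -> last char: c


BWT = eeecbc$c


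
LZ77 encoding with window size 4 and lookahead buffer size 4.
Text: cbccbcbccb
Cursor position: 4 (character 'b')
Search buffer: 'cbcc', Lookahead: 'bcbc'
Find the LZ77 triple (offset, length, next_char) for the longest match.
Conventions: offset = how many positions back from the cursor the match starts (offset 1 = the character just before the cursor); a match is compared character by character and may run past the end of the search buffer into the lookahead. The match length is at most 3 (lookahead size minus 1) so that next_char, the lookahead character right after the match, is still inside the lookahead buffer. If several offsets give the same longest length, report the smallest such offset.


Try each offset into the search buffer:
  offset=1 (pos 3, char 'c'): match length 0
  offset=2 (pos 2, char 'c'): match length 0
  offset=3 (pos 1, char 'b'): match length 2
  offset=4 (pos 0, char 'c'): match length 0
Longest match has length 2 at offset 3.
next_char = character at position 4 + 2 = 6 -> 'b'

Best match: offset=3, length=2 (matching 'bc' starting at position 1)
LZ77 triple: (3, 2, 'b')


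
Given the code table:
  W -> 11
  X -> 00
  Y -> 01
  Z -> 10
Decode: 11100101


Decoding:
11 -> W
10 -> Z
01 -> Y
01 -> Y


Result: WZYY


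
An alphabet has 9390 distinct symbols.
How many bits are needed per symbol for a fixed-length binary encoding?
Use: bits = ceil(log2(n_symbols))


log2(9390) = 13.1969
Bracket: 2^13 = 8192 < 9390 <= 2^14 = 16384
So ceil(log2(9390)) = 14

bits = ceil(log2(9390)) = ceil(13.1969) = 14 bits


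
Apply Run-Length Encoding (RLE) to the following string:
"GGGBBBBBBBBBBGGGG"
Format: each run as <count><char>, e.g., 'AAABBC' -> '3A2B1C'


Scanning runs left to right:
  i=0: run of 'G' x 3 -> '3G'
  i=3: run of 'B' x 10 -> '10B'
  i=13: run of 'G' x 4 -> '4G'

RLE = 3G10B4G


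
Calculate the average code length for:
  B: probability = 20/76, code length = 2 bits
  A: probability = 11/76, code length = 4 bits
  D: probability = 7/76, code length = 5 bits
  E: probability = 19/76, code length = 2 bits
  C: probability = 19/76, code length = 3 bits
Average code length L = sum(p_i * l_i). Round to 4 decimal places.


Weighted contributions p_i * l_i:
  B: (20/76) * 2 = 40/76
  A: (11/76) * 4 = 44/76
  D: (7/76) * 5 = 35/76
  E: (19/76) * 2 = 38/76
  C: (19/76) * 3 = 57/76
Sum = (40 + 44 + 35 + 38 + 57)/76 = 214/76

L = 214/76 = 2.8158 bits/symbol


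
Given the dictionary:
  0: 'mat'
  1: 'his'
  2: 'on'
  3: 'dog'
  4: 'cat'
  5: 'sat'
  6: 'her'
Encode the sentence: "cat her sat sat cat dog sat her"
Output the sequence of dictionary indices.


Look up each word in the dictionary:
  'cat' -> 4
  'her' -> 6
  'sat' -> 5
  'sat' -> 5
  'cat' -> 4
  'dog' -> 3
  'sat' -> 5
  'her' -> 6

Encoded: [4, 6, 5, 5, 4, 3, 5, 6]


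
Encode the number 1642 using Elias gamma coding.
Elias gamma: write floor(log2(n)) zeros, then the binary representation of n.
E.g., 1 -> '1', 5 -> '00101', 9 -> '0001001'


num_bits = floor(log2(1642)) + 1 = 11
leading_zeros = num_bits - 1 = 10
binary(1642) = 11001101010

Elias gamma(1642) = '0000000000' + '11001101010' = 000000000011001101010 (21 bits)


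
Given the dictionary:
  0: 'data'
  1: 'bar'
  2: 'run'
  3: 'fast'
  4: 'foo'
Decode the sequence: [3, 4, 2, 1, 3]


Look up each index in the dictionary:
  3 -> 'fast'
  4 -> 'foo'
  2 -> 'run'
  1 -> 'bar'
  3 -> 'fast'

Decoded: "fast foo run bar fast"


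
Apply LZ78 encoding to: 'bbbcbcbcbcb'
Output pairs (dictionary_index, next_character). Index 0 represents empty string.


LZ78 encoding steps:
Dictionary: {0: ''}
Step 1: w='' (idx 0), next='b' -> output (0, 'b'), add 'b' as idx 1
Step 2: w='b' (idx 1), next='b' -> output (1, 'b'), add 'bb' as idx 2
Step 3: w='' (idx 0), next='c' -> output (0, 'c'), add 'c' as idx 3
Step 4: w='b' (idx 1), next='c' -> output (1, 'c'), add 'bc' as idx 4
Step 5: w='bc' (idx 4), next='b' -> output (4, 'b'), add 'bcb' as idx 5
Step 6: w='c' (idx 3), next='b' -> output (3, 'b'), add 'cb' as idx 6


Encoded: [(0, 'b'), (1, 'b'), (0, 'c'), (1, 'c'), (4, 'b'), (3, 'b')]


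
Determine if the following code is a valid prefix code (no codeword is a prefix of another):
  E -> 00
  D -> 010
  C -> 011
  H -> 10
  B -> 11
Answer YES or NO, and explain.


Checking each pair (does one codeword prefix another?):
  E='00' vs D='010': no prefix
  E='00' vs C='011': no prefix
  E='00' vs H='10': no prefix
  E='00' vs B='11': no prefix
  D='010' vs E='00': no prefix
  D='010' vs C='011': no prefix
  D='010' vs H='10': no prefix
  D='010' vs B='11': no prefix
  C='011' vs E='00': no prefix
  C='011' vs D='010': no prefix
  C='011' vs H='10': no prefix
  C='011' vs B='11': no prefix
  H='10' vs E='00': no prefix
  H='10' vs D='010': no prefix
  H='10' vs C='011': no prefix
  H='10' vs B='11': no prefix
  B='11' vs E='00': no prefix
  B='11' vs D='010': no prefix
  B='11' vs C='011': no prefix
  B='11' vs H='10': no prefix
No violation found over all pairs.

YES -- this is a valid prefix code. No codeword is a prefix of any other codeword.


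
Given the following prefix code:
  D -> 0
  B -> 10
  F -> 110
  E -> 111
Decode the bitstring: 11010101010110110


Decoding step by step:
Bits 110 -> F
Bits 10 -> B
Bits 10 -> B
Bits 10 -> B
Bits 10 -> B
Bits 110 -> F
Bits 110 -> F


Decoded message: FBBBBFF


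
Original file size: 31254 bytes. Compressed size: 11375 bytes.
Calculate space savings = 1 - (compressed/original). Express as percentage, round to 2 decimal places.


ratio = compressed/original = 11375/31254 = 0.363953
savings = 1 - ratio = 1 - 0.363953 = 0.636047
as a percentage: 0.636047 * 100 = 63.6%

Space savings = 1 - 11375/31254 = 63.6%


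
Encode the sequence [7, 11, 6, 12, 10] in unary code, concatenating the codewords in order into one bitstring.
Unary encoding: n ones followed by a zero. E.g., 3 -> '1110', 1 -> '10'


Encode each number as n ones followed by a terminating 0:
  7 -> 11111110 (8 bits)
  11 -> 111111111110 (12 bits)
  6 -> 1111110 (7 bits)
  12 -> 1111111111110 (13 bits)
  10 -> 11111111110 (11 bits)
Total length = 8 + 12 + 7 + 13 + 11 = 51 bits.

Unary([7, 11, 6, 12, 10]) = 111111101111111111101111110111111111111011111111110 (51 bits)


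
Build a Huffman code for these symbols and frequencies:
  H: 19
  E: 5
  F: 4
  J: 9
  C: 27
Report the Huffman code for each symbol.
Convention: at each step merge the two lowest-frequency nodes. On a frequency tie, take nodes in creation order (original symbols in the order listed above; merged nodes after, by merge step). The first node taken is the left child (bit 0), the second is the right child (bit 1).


Huffman tree construction:
Step 1: Merge F(4) + E(5) = 9
Step 2: Merge J(9) + (F+E)(9) = 18
Step 3: Merge (J+(F+E))(18) + H(19) = 37
Step 4: Merge C(27) + ((J+(F+E))+H)(37) = 64
Read each symbol's code off the tree from the root (left child = 0, right child = 1).

Codes:
  H: 11 (length 2)
  E: 1011 (length 4)
  F: 1010 (length 4)
  J: 100 (length 3)
  C: 0 (length 1)
Average code length: 128/64 = 2.0000 bits/symbol


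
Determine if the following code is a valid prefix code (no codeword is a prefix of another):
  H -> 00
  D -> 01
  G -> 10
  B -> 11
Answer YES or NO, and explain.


Checking each pair (does one codeword prefix another?):
  H='00' vs D='01': no prefix
  H='00' vs G='10': no prefix
  H='00' vs B='11': no prefix
  D='01' vs H='00': no prefix
  D='01' vs G='10': no prefix
  D='01' vs B='11': no prefix
  G='10' vs H='00': no prefix
  G='10' vs D='01': no prefix
  G='10' vs B='11': no prefix
  B='11' vs H='00': no prefix
  B='11' vs D='01': no prefix
  B='11' vs G='10': no prefix
No violation found over all pairs.

YES -- this is a valid prefix code. No codeword is a prefix of any other codeword.


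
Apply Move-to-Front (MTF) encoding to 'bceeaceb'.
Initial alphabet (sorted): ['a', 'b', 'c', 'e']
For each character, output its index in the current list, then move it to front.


MTF encoding:
'b': index 1 in ['a', 'b', 'c', 'e'] -> ['b', 'a', 'c', 'e']
'c': index 2 in ['b', 'a', 'c', 'e'] -> ['c', 'b', 'a', 'e']
'e': index 3 in ['c', 'b', 'a', 'e'] -> ['e', 'c', 'b', 'a']
'e': index 0 in ['e', 'c', 'b', 'a'] -> ['e', 'c', 'b', 'a']
'a': index 3 in ['e', 'c', 'b', 'a'] -> ['a', 'e', 'c', 'b']
'c': index 2 in ['a', 'e', 'c', 'b'] -> ['c', 'a', 'e', 'b']
'e': index 2 in ['c', 'a', 'e', 'b'] -> ['e', 'c', 'a', 'b']
'b': index 3 in ['e', 'c', 'a', 'b'] -> ['b', 'e', 'c', 'a']


Output: [1, 2, 3, 0, 3, 2, 2, 3]


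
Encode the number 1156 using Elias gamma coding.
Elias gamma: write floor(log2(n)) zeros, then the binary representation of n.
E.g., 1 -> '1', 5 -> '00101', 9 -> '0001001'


num_bits = floor(log2(1156)) + 1 = 11
leading_zeros = num_bits - 1 = 10
binary(1156) = 10010000100

Elias gamma(1156) = '0000000000' + '10010000100' = 000000000010010000100 (21 bits)


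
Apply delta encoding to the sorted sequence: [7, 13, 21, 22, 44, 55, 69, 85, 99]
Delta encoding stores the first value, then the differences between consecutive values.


First value: 7
Deltas:
  13 - 7 = 6
  21 - 13 = 8
  22 - 21 = 1
  44 - 22 = 22
  55 - 44 = 11
  69 - 55 = 14
  85 - 69 = 16
  99 - 85 = 14


Delta encoded: [7, 6, 8, 1, 22, 11, 14, 16, 14]


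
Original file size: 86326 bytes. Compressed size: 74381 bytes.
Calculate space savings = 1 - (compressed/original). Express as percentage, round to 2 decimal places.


ratio = compressed/original = 74381/86326 = 0.861629
savings = 1 - ratio = 1 - 0.861629 = 0.138371
as a percentage: 0.138371 * 100 = 13.84%

Space savings = 1 - 74381/86326 = 13.84%


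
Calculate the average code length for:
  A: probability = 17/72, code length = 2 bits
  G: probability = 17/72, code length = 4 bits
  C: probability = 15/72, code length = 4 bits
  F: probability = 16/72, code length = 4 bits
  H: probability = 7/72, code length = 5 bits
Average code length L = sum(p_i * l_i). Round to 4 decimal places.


Weighted contributions p_i * l_i:
  A: (17/72) * 2 = 34/72
  G: (17/72) * 4 = 68/72
  C: (15/72) * 4 = 60/72
  F: (16/72) * 4 = 64/72
  H: (7/72) * 5 = 35/72
Sum = (34 + 68 + 60 + 64 + 35)/72 = 261/72

L = 261/72 = 3.6250 bits/symbol


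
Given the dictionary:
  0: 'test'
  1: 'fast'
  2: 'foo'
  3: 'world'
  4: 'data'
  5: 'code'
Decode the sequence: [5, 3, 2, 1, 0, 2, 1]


Look up each index in the dictionary:
  5 -> 'code'
  3 -> 'world'
  2 -> 'foo'
  1 -> 'fast'
  0 -> 'test'
  2 -> 'foo'
  1 -> 'fast'

Decoded: "code world foo fast test foo fast"
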